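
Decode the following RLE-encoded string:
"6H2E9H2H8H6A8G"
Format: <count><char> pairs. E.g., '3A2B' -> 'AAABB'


Expanding each <count><char> pair:
  6H -> 'HHHHHH'
  2E -> 'EE'
  9H -> 'HHHHHHHHH'
  2H -> 'HH'
  8H -> 'HHHHHHHH'
  6A -> 'AAAAAA'
  8G -> 'GGGGGGGG'

Decoded = HHHHHHEEHHHHHHHHHHHHHHHHHHHAAAAAAGGGGGGGG


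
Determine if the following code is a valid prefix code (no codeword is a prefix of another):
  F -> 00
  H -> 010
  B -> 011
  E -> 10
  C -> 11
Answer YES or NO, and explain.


Checking each pair (does one codeword prefix another?):
  F='00' vs H='010': no prefix
  F='00' vs B='011': no prefix
  F='00' vs E='10': no prefix
  F='00' vs C='11': no prefix
  H='010' vs F='00': no prefix
  H='010' vs B='011': no prefix
  H='010' vs E='10': no prefix
  H='010' vs C='11': no prefix
  B='011' vs F='00': no prefix
  B='011' vs H='010': no prefix
  B='011' vs E='10': no prefix
  B='011' vs C='11': no prefix
  E='10' vs F='00': no prefix
  E='10' vs H='010': no prefix
  E='10' vs B='011': no prefix
  E='10' vs C='11': no prefix
  C='11' vs F='00': no prefix
  C='11' vs H='010': no prefix
  C='11' vs B='011': no prefix
  C='11' vs E='10': no prefix
No violation found over all pairs.

YES -- this is a valid prefix code. No codeword is a prefix of any other codeword.


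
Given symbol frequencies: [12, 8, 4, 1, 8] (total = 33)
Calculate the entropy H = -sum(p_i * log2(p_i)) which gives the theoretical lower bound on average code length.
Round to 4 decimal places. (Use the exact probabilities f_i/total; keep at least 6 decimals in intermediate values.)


Per-symbol terms -p_i * log2(p_i) with p_i = f_i/33:
  p = 12/33 = 0.363636: log2(p) = -1.459432, -p*log2(p) = 0.530702
  p = 8/33 = 0.242424: log2(p) = -2.044394, -p*log2(p) = 0.495611
  p = 4/33 = 0.121212: log2(p) = -3.044394, -p*log2(p) = 0.369017
  p = 1/33 = 0.030303: log2(p) = -5.044394, -p*log2(p) = 0.152860
  p = 8/33 = 0.242424: log2(p) = -2.044394, -p*log2(p) = 0.495611
H = 0.530702 + 0.495611 + 0.369017 + 0.152860 + 0.495611 = 2.043801

H = 2.0438 bits/symbol


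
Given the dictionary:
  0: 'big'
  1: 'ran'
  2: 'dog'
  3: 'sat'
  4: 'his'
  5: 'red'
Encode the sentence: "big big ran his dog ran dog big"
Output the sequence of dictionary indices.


Look up each word in the dictionary:
  'big' -> 0
  'big' -> 0
  'ran' -> 1
  'his' -> 4
  'dog' -> 2
  'ran' -> 1
  'dog' -> 2
  'big' -> 0

Encoded: [0, 0, 1, 4, 2, 1, 2, 0]


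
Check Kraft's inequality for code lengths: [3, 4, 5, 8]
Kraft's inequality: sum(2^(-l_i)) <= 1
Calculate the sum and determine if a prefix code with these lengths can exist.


Sum = 2^(-3) + 2^(-4) + 2^(-5) + 2^(-8)
    = 0.125 + 0.0625 + 0.03125 + 0.00390625
    = 57/256 = 0.22265625
Since 0.22265625 <= 1, Kraft's inequality IS satisfied.
A prefix code with these lengths CAN exist.

Kraft sum = 0.22265625. Satisfied.


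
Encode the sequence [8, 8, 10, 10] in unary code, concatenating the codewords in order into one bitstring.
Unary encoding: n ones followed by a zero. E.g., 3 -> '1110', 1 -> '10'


Encode each number as n ones followed by a terminating 0:
  8 -> 111111110 (9 bits)
  8 -> 111111110 (9 bits)
  10 -> 11111111110 (11 bits)
  10 -> 11111111110 (11 bits)
Total length = 9 + 9 + 11 + 11 = 40 bits.

Unary([8, 8, 10, 10]) = 1111111101111111101111111111011111111110 (40 bits)


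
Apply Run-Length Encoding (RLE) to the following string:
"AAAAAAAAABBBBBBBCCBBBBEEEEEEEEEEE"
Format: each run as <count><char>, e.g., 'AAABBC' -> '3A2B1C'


Scanning runs left to right:
  i=0: run of 'A' x 9 -> '9A'
  i=9: run of 'B' x 7 -> '7B'
  i=16: run of 'C' x 2 -> '2C'
  i=18: run of 'B' x 4 -> '4B'
  i=22: run of 'E' x 11 -> '11E'

RLE = 9A7B2C4B11E


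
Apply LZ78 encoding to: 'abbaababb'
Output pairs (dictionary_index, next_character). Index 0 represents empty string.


LZ78 encoding steps:
Dictionary: {0: ''}
Step 1: w='' (idx 0), next='a' -> output (0, 'a'), add 'a' as idx 1
Step 2: w='' (idx 0), next='b' -> output (0, 'b'), add 'b' as idx 2
Step 3: w='b' (idx 2), next='a' -> output (2, 'a'), add 'ba' as idx 3
Step 4: w='a' (idx 1), next='b' -> output (1, 'b'), add 'ab' as idx 4
Step 5: w='ab' (idx 4), next='b' -> output (4, 'b'), add 'abb' as idx 5


Encoded: [(0, 'a'), (0, 'b'), (2, 'a'), (1, 'b'), (4, 'b')]


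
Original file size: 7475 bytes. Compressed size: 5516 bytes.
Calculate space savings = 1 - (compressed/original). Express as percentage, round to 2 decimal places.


ratio = compressed/original = 5516/7475 = 0.737926
savings = 1 - ratio = 1 - 0.737926 = 0.262074
as a percentage: 0.262074 * 100 = 26.21%

Space savings = 1 - 5516/7475 = 26.21%


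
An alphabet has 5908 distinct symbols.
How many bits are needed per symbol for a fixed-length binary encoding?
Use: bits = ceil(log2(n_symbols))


log2(5908) = 12.5285
Bracket: 2^12 = 4096 < 5908 <= 2^13 = 8192
So ceil(log2(5908)) = 13

bits = ceil(log2(5908)) = ceil(12.5285) = 13 bits


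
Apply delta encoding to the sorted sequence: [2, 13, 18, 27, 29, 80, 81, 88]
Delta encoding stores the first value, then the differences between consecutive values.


First value: 2
Deltas:
  13 - 2 = 11
  18 - 13 = 5
  27 - 18 = 9
  29 - 27 = 2
  80 - 29 = 51
  81 - 80 = 1
  88 - 81 = 7


Delta encoded: [2, 11, 5, 9, 2, 51, 1, 7]


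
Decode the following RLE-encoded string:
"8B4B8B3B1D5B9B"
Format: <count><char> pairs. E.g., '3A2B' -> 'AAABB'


Expanding each <count><char> pair:
  8B -> 'BBBBBBBB'
  4B -> 'BBBB'
  8B -> 'BBBBBBBB'
  3B -> 'BBB'
  1D -> 'D'
  5B -> 'BBBBB'
  9B -> 'BBBBBBBBB'

Decoded = BBBBBBBBBBBBBBBBBBBBBBBDBBBBBBBBBBBBBB


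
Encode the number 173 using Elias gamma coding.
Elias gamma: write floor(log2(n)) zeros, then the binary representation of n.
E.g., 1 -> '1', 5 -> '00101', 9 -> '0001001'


num_bits = floor(log2(173)) + 1 = 8
leading_zeros = num_bits - 1 = 7
binary(173) = 10101101

Elias gamma(173) = '0000000' + '10101101' = 000000010101101 (15 bits)


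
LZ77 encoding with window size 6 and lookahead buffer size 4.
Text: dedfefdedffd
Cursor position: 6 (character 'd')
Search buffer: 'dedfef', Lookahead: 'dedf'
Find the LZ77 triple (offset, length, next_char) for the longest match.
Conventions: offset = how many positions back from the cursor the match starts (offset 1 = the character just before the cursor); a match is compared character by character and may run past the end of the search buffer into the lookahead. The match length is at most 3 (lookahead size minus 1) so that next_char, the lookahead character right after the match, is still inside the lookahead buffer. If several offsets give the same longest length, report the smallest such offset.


Try each offset into the search buffer:
  offset=1 (pos 5, char 'f'): match length 0
  offset=2 (pos 4, char 'e'): match length 0
  offset=3 (pos 3, char 'f'): match length 0
  offset=4 (pos 2, char 'd'): match length 1
  offset=5 (pos 1, char 'e'): match length 0
  offset=6 (pos 0, char 'd'): match length 3
Longest match has length 3 at offset 6.
next_char = character at position 6 + 3 = 9 -> 'f'

Best match: offset=6, length=3 (matching 'ded' starting at position 0)
LZ77 triple: (6, 3, 'f')


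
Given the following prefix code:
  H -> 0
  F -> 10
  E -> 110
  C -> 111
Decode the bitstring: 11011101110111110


Decoding step by step:
Bits 110 -> E
Bits 111 -> C
Bits 0 -> H
Bits 111 -> C
Bits 0 -> H
Bits 111 -> C
Bits 110 -> E


Decoded message: ECHCHCE


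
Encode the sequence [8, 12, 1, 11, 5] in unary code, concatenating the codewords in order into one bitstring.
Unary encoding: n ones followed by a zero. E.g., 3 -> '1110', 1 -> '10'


Encode each number as n ones followed by a terminating 0:
  8 -> 111111110 (9 bits)
  12 -> 1111111111110 (13 bits)
  1 -> 10 (2 bits)
  11 -> 111111111110 (12 bits)
  5 -> 111110 (6 bits)
Total length = 9 + 13 + 2 + 12 + 6 = 42 bits.

Unary([8, 12, 1, 11, 5]) = 111111110111111111111010111111111110111110 (42 bits)


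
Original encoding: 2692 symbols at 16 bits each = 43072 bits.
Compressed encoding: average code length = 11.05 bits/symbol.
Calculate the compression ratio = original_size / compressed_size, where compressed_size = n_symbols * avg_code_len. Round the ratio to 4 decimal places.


original_size = n_symbols * orig_bits = 2692 * 16 = 43072 bits
compressed_size = n_symbols * avg_code_len = 2692 * 11.05 = 29746.6 bits
ratio = original_size / compressed_size = 43072 / 29746.6 = 1.448

Compression ratio = 1.448


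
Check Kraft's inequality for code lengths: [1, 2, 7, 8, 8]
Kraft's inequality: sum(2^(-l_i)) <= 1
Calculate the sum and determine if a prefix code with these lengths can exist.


Sum = 2^(-1) + 2^(-2) + 2^(-7) + 2^(-8) + 2^(-8)
    = 0.5 + 0.25 + 0.0078125 + 0.00390625 + 0.00390625
    = 196/256 = 0.765625
Since 0.765625 <= 1, Kraft's inequality IS satisfied.
A prefix code with these lengths CAN exist.

Kraft sum = 0.765625. Satisfied.


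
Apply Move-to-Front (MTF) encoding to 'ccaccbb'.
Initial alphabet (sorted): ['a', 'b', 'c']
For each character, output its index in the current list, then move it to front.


MTF encoding:
'c': index 2 in ['a', 'b', 'c'] -> ['c', 'a', 'b']
'c': index 0 in ['c', 'a', 'b'] -> ['c', 'a', 'b']
'a': index 1 in ['c', 'a', 'b'] -> ['a', 'c', 'b']
'c': index 1 in ['a', 'c', 'b'] -> ['c', 'a', 'b']
'c': index 0 in ['c', 'a', 'b'] -> ['c', 'a', 'b']
'b': index 2 in ['c', 'a', 'b'] -> ['b', 'c', 'a']
'b': index 0 in ['b', 'c', 'a'] -> ['b', 'c', 'a']


Output: [2, 0, 1, 1, 0, 2, 0]


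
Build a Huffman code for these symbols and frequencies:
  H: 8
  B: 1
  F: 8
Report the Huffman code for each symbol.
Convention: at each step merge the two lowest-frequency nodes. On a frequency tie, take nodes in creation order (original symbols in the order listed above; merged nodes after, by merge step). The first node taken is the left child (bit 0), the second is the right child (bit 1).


Huffman tree construction:
Step 1: Merge B(1) + H(8) = 9
Step 2: Merge F(8) + (B+H)(9) = 17
Read each symbol's code off the tree from the root (left child = 0, right child = 1).

Codes:
  H: 11 (length 2)
  B: 10 (length 2)
  F: 0 (length 1)
Average code length: 26/17 = 1.5294 bits/symbol


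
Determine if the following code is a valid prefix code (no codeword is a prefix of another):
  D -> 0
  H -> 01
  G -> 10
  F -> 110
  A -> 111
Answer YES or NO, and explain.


Checking each pair (does one codeword prefix another?):
  D='0' vs H='01': prefix -- VIOLATION

NO -- this is NOT a valid prefix code. D (0) is a prefix of H (01).


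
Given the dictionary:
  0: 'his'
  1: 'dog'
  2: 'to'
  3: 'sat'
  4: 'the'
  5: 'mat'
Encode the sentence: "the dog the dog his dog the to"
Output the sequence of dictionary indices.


Look up each word in the dictionary:
  'the' -> 4
  'dog' -> 1
  'the' -> 4
  'dog' -> 1
  'his' -> 0
  'dog' -> 1
  'the' -> 4
  'to' -> 2

Encoded: [4, 1, 4, 1, 0, 1, 4, 2]


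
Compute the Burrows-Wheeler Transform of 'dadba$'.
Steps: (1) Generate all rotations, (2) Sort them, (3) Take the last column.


Rotations (sorted):
  0: $dadba -> last char: a
  1: a$dadb -> last char: b
  2: adba$d -> last char: d
  3: ba$dad -> last char: d
  4: dadba$ -> last char: $
  5: dba$da -> last char: a


BWT = abdd$a


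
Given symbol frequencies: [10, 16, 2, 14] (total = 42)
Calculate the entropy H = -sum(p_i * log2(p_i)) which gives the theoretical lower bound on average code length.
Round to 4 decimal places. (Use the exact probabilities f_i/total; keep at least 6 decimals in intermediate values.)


Per-symbol terms -p_i * log2(p_i) with p_i = f_i/42:
  p = 10/42 = 0.238095: log2(p) = -2.070389, -p*log2(p) = 0.492950
  p = 16/42 = 0.380952: log2(p) = -1.392317, -p*log2(p) = 0.530407
  p = 2/42 = 0.047619: log2(p) = -4.392317, -p*log2(p) = 0.209158
  p = 14/42 = 0.333333: log2(p) = -1.584963, -p*log2(p) = 0.528321
H = 0.492950 + 0.530407 + 0.209158 + 0.528321 = 1.760836

H = 1.7608 bits/symbol


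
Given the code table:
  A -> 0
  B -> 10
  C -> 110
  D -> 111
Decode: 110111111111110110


Decoding:
110 -> C
111 -> D
111 -> D
111 -> D
110 -> C
110 -> C


Result: CDDDCC


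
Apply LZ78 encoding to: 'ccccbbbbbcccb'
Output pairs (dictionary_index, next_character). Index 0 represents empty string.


LZ78 encoding steps:
Dictionary: {0: ''}
Step 1: w='' (idx 0), next='c' -> output (0, 'c'), add 'c' as idx 1
Step 2: w='c' (idx 1), next='c' -> output (1, 'c'), add 'cc' as idx 2
Step 3: w='c' (idx 1), next='b' -> output (1, 'b'), add 'cb' as idx 3
Step 4: w='' (idx 0), next='b' -> output (0, 'b'), add 'b' as idx 4
Step 5: w='b' (idx 4), next='b' -> output (4, 'b'), add 'bb' as idx 5
Step 6: w='b' (idx 4), next='c' -> output (4, 'c'), add 'bc' as idx 6
Step 7: w='cc' (idx 2), next='b' -> output (2, 'b'), add 'ccb' as idx 7


Encoded: [(0, 'c'), (1, 'c'), (1, 'b'), (0, 'b'), (4, 'b'), (4, 'c'), (2, 'b')]


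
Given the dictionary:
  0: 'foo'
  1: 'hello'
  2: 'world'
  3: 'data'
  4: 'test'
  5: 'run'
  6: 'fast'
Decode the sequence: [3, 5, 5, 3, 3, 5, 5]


Look up each index in the dictionary:
  3 -> 'data'
  5 -> 'run'
  5 -> 'run'
  3 -> 'data'
  3 -> 'data'
  5 -> 'run'
  5 -> 'run'

Decoded: "data run run data data run run"


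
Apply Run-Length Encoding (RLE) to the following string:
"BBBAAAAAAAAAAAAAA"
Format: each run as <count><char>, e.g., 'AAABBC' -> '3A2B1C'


Scanning runs left to right:
  i=0: run of 'B' x 3 -> '3B'
  i=3: run of 'A' x 14 -> '14A'

RLE = 3B14A


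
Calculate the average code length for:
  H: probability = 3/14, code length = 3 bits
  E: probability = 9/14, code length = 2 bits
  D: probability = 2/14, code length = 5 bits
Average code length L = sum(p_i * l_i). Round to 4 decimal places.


Weighted contributions p_i * l_i:
  H: (3/14) * 3 = 9/14
  E: (9/14) * 2 = 18/14
  D: (2/14) * 5 = 10/14
Sum = (9 + 18 + 10)/14 = 37/14

L = 37/14 = 2.6429 bits/symbol


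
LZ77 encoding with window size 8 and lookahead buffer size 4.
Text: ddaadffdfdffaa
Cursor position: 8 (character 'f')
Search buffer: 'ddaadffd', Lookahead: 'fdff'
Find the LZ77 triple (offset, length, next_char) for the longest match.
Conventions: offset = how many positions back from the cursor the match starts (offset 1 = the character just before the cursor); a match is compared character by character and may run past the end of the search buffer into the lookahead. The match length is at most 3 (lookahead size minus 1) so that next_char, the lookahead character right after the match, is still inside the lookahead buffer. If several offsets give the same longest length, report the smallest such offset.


Try each offset into the search buffer:
  offset=1 (pos 7, char 'd'): match length 0
  offset=2 (pos 6, char 'f'): match length 3
  offset=3 (pos 5, char 'f'): match length 1
  offset=4 (pos 4, char 'd'): match length 0
  offset=5 (pos 3, char 'a'): match length 0
  offset=6 (pos 2, char 'a'): match length 0
  offset=7 (pos 1, char 'd'): match length 0
  offset=8 (pos 0, char 'd'): match length 0
Longest match has length 3 at offset 2.
next_char = character at position 8 + 3 = 11 -> 'f'

Best match: offset=2, length=3 (matching 'fdf' starting at position 6)
LZ77 triple: (2, 3, 'f')


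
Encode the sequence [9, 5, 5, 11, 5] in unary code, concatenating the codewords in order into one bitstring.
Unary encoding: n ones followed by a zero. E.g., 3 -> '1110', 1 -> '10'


Encode each number as n ones followed by a terminating 0:
  9 -> 1111111110 (10 bits)
  5 -> 111110 (6 bits)
  5 -> 111110 (6 bits)
  11 -> 111111111110 (12 bits)
  5 -> 111110 (6 bits)
Total length = 10 + 6 + 6 + 12 + 6 = 40 bits.

Unary([9, 5, 5, 11, 5]) = 1111111110111110111110111111111110111110 (40 bits)


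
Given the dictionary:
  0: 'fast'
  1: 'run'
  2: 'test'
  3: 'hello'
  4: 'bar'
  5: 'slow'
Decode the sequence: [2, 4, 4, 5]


Look up each index in the dictionary:
  2 -> 'test'
  4 -> 'bar'
  4 -> 'bar'
  5 -> 'slow'

Decoded: "test bar bar slow"


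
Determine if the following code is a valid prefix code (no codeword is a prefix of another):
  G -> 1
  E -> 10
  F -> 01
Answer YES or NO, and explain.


Checking each pair (does one codeword prefix another?):
  G='1' vs E='10': prefix -- VIOLATION

NO -- this is NOT a valid prefix code. G (1) is a prefix of E (10).


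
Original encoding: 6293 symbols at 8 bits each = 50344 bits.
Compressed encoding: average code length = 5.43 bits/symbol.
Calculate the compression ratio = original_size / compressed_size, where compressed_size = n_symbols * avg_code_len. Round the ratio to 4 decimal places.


original_size = n_symbols * orig_bits = 6293 * 8 = 50344 bits
compressed_size = n_symbols * avg_code_len = 6293 * 5.43 = 34170.99 bits
ratio = original_size / compressed_size = 50344 / 34170.99 = 1.4733

Compression ratio = 1.4733


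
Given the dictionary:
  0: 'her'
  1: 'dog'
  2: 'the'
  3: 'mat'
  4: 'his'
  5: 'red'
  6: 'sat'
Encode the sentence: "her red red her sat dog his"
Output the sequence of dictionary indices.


Look up each word in the dictionary:
  'her' -> 0
  'red' -> 5
  'red' -> 5
  'her' -> 0
  'sat' -> 6
  'dog' -> 1
  'his' -> 4

Encoded: [0, 5, 5, 0, 6, 1, 4]


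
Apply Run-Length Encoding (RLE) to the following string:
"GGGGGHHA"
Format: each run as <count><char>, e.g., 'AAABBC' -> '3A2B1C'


Scanning runs left to right:
  i=0: run of 'G' x 5 -> '5G'
  i=5: run of 'H' x 2 -> '2H'
  i=7: run of 'A' x 1 -> '1A'

RLE = 5G2H1A


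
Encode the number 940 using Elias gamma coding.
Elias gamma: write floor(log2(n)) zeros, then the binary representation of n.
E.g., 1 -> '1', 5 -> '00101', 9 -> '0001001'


num_bits = floor(log2(940)) + 1 = 10
leading_zeros = num_bits - 1 = 9
binary(940) = 1110101100

Elias gamma(940) = '000000000' + '1110101100' = 0000000001110101100 (19 bits)


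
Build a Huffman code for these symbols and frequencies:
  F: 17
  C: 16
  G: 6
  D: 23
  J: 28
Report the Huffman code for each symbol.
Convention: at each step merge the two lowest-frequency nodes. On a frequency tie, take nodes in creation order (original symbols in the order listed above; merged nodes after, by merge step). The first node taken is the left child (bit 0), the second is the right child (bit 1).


Huffman tree construction:
Step 1: Merge G(6) + C(16) = 22
Step 2: Merge F(17) + (G+C)(22) = 39
Step 3: Merge D(23) + J(28) = 51
Step 4: Merge (F+(G+C))(39) + (D+J)(51) = 90
Read each symbol's code off the tree from the root (left child = 0, right child = 1).

Codes:
  F: 00 (length 2)
  C: 011 (length 3)
  G: 010 (length 3)
  D: 10 (length 2)
  J: 11 (length 2)
Average code length: 202/90 = 2.2444 bits/symbol


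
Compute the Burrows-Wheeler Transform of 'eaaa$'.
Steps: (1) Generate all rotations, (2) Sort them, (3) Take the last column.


Rotations (sorted):
  0: $eaaa -> last char: a
  1: a$eaa -> last char: a
  2: aa$ea -> last char: a
  3: aaa$e -> last char: e
  4: eaaa$ -> last char: $


BWT = aaae$


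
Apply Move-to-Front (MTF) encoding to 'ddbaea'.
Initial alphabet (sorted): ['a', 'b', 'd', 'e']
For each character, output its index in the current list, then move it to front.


MTF encoding:
'd': index 2 in ['a', 'b', 'd', 'e'] -> ['d', 'a', 'b', 'e']
'd': index 0 in ['d', 'a', 'b', 'e'] -> ['d', 'a', 'b', 'e']
'b': index 2 in ['d', 'a', 'b', 'e'] -> ['b', 'd', 'a', 'e']
'a': index 2 in ['b', 'd', 'a', 'e'] -> ['a', 'b', 'd', 'e']
'e': index 3 in ['a', 'b', 'd', 'e'] -> ['e', 'a', 'b', 'd']
'a': index 1 in ['e', 'a', 'b', 'd'] -> ['a', 'e', 'b', 'd']


Output: [2, 0, 2, 2, 3, 1]


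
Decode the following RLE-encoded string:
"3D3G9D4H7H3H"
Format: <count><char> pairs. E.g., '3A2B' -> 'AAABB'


Expanding each <count><char> pair:
  3D -> 'DDD'
  3G -> 'GGG'
  9D -> 'DDDDDDDDD'
  4H -> 'HHHH'
  7H -> 'HHHHHHH'
  3H -> 'HHH'

Decoded = DDDGGGDDDDDDDDDHHHHHHHHHHHHHH


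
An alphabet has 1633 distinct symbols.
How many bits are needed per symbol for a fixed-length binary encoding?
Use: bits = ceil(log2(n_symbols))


log2(1633) = 10.6733
Bracket: 2^10 = 1024 < 1633 <= 2^11 = 2048
So ceil(log2(1633)) = 11

bits = ceil(log2(1633)) = ceil(10.6733) = 11 bits


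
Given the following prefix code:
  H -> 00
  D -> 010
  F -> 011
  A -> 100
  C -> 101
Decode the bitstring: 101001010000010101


Decoding step by step:
Bits 101 -> C
Bits 00 -> H
Bits 101 -> C
Bits 00 -> H
Bits 00 -> H
Bits 010 -> D
Bits 101 -> C


Decoded message: CHCHHDC


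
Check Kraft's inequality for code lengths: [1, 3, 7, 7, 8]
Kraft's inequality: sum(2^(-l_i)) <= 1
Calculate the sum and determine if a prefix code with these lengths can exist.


Sum = 2^(-1) + 2^(-3) + 2^(-7) + 2^(-7) + 2^(-8)
    = 0.5 + 0.125 + 0.0078125 + 0.0078125 + 0.00390625
    = 165/256 = 0.64453125
Since 0.64453125 <= 1, Kraft's inequality IS satisfied.
A prefix code with these lengths CAN exist.

Kraft sum = 0.64453125. Satisfied.


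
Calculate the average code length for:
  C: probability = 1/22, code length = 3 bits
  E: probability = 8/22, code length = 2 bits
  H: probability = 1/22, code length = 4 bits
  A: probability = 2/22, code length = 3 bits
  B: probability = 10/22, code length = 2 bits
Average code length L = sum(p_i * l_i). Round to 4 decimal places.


Weighted contributions p_i * l_i:
  C: (1/22) * 3 = 3/22
  E: (8/22) * 2 = 16/22
  H: (1/22) * 4 = 4/22
  A: (2/22) * 3 = 6/22
  B: (10/22) * 2 = 20/22
Sum = (3 + 16 + 4 + 6 + 20)/22 = 49/22

L = 49/22 = 2.2273 bits/symbol


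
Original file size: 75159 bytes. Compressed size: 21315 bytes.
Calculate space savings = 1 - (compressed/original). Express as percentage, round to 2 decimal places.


ratio = compressed/original = 21315/75159 = 0.283599
savings = 1 - ratio = 1 - 0.283599 = 0.716401
as a percentage: 0.716401 * 100 = 71.64%

Space savings = 1 - 21315/75159 = 71.64%


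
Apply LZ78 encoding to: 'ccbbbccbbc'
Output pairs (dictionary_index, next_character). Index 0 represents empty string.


LZ78 encoding steps:
Dictionary: {0: ''}
Step 1: w='' (idx 0), next='c' -> output (0, 'c'), add 'c' as idx 1
Step 2: w='c' (idx 1), next='b' -> output (1, 'b'), add 'cb' as idx 2
Step 3: w='' (idx 0), next='b' -> output (0, 'b'), add 'b' as idx 3
Step 4: w='b' (idx 3), next='c' -> output (3, 'c'), add 'bc' as idx 4
Step 5: w='cb' (idx 2), next='b' -> output (2, 'b'), add 'cbb' as idx 5
Step 6: w='c' (idx 1), end of input -> output (1, '')


Encoded: [(0, 'c'), (1, 'b'), (0, 'b'), (3, 'c'), (2, 'b'), (1, '')]


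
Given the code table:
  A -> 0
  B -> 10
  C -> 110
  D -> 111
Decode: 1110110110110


Decoding:
111 -> D
0 -> A
110 -> C
110 -> C
110 -> C


Result: DACCC


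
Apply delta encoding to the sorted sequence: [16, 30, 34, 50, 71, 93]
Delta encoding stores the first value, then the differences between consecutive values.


First value: 16
Deltas:
  30 - 16 = 14
  34 - 30 = 4
  50 - 34 = 16
  71 - 50 = 21
  93 - 71 = 22


Delta encoded: [16, 14, 4, 16, 21, 22]


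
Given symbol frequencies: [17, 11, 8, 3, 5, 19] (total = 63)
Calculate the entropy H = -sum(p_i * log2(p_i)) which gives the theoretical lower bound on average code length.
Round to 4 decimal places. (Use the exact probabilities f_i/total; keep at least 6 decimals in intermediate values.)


Per-symbol terms -p_i * log2(p_i) with p_i = f_i/63:
  p = 17/63 = 0.269841: log2(p) = -1.889817, -p*log2(p) = 0.509951
  p = 11/63 = 0.174603: log2(p) = -2.517848, -p*log2(p) = 0.439624
  p = 8/63 = 0.126984: log2(p) = -2.977280, -p*log2(p) = 0.378067
  p = 3/63 = 0.047619: log2(p) = -4.392317, -p*log2(p) = 0.209158
  p = 5/63 = 0.079365: log2(p) = -3.655352, -p*log2(p) = 0.290107
  p = 19/63 = 0.301587: log2(p) = -1.729352, -p*log2(p) = 0.521551
H = 0.509951 + 0.439624 + 0.378067 + 0.209158 + 0.290107 + 0.521551 = 2.348458

H = 2.3485 bits/symbol


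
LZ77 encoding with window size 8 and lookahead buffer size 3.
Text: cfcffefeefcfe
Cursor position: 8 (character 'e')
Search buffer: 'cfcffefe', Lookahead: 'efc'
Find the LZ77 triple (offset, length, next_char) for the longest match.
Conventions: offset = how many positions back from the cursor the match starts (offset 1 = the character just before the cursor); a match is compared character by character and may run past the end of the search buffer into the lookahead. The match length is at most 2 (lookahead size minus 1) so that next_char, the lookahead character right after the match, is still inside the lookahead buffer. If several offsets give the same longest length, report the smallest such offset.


Try each offset into the search buffer:
  offset=1 (pos 7, char 'e'): match length 1
  offset=2 (pos 6, char 'f'): match length 0
  offset=3 (pos 5, char 'e'): match length 2
  offset=4 (pos 4, char 'f'): match length 0
  offset=5 (pos 3, char 'f'): match length 0
  offset=6 (pos 2, char 'c'): match length 0
  offset=7 (pos 1, char 'f'): match length 0
  offset=8 (pos 0, char 'c'): match length 0
Longest match has length 2 at offset 3.
next_char = character at position 8 + 2 = 10 -> 'c'

Best match: offset=3, length=2 (matching 'ef' starting at position 5)
LZ77 triple: (3, 2, 'c')


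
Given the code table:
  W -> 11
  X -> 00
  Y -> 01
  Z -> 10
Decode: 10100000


Decoding:
10 -> Z
10 -> Z
00 -> X
00 -> X


Result: ZZXX


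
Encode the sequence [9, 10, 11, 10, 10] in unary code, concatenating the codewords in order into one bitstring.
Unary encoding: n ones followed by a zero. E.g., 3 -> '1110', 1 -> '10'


Encode each number as n ones followed by a terminating 0:
  9 -> 1111111110 (10 bits)
  10 -> 11111111110 (11 bits)
  11 -> 111111111110 (12 bits)
  10 -> 11111111110 (11 bits)
  10 -> 11111111110 (11 bits)
Total length = 10 + 11 + 12 + 11 + 11 = 55 bits.

Unary([9, 10, 11, 10, 10]) = 1111111110111111111101111111111101111111111011111111110 (55 bits)


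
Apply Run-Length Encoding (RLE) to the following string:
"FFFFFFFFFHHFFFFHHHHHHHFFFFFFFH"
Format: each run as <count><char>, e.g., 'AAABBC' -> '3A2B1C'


Scanning runs left to right:
  i=0: run of 'F' x 9 -> '9F'
  i=9: run of 'H' x 2 -> '2H'
  i=11: run of 'F' x 4 -> '4F'
  i=15: run of 'H' x 7 -> '7H'
  i=22: run of 'F' x 7 -> '7F'
  i=29: run of 'H' x 1 -> '1H'

RLE = 9F2H4F7H7F1H


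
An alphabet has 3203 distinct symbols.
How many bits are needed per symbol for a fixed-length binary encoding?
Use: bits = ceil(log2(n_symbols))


log2(3203) = 11.6452
Bracket: 2^11 = 2048 < 3203 <= 2^12 = 4096
So ceil(log2(3203)) = 12

bits = ceil(log2(3203)) = ceil(11.6452) = 12 bits


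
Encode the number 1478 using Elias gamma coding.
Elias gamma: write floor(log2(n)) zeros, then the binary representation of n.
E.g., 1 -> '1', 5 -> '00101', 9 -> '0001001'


num_bits = floor(log2(1478)) + 1 = 11
leading_zeros = num_bits - 1 = 10
binary(1478) = 10111000110

Elias gamma(1478) = '0000000000' + '10111000110' = 000000000010111000110 (21 bits)


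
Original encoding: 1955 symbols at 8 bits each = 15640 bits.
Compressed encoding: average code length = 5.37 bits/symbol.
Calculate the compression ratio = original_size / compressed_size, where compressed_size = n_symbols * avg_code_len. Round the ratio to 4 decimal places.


original_size = n_symbols * orig_bits = 1955 * 8 = 15640 bits
compressed_size = n_symbols * avg_code_len = 1955 * 5.37 = 10498.35 bits
ratio = original_size / compressed_size = 15640 / 10498.35 = 1.4898

Compression ratio = 1.4898


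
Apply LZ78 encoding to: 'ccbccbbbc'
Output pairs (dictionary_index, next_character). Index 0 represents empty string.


LZ78 encoding steps:
Dictionary: {0: ''}
Step 1: w='' (idx 0), next='c' -> output (0, 'c'), add 'c' as idx 1
Step 2: w='c' (idx 1), next='b' -> output (1, 'b'), add 'cb' as idx 2
Step 3: w='c' (idx 1), next='c' -> output (1, 'c'), add 'cc' as idx 3
Step 4: w='' (idx 0), next='b' -> output (0, 'b'), add 'b' as idx 4
Step 5: w='b' (idx 4), next='b' -> output (4, 'b'), add 'bb' as idx 5
Step 6: w='c' (idx 1), end of input -> output (1, '')


Encoded: [(0, 'c'), (1, 'b'), (1, 'c'), (0, 'b'), (4, 'b'), (1, '')]


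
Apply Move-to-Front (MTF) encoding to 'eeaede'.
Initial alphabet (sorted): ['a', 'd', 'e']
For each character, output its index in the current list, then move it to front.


MTF encoding:
'e': index 2 in ['a', 'd', 'e'] -> ['e', 'a', 'd']
'e': index 0 in ['e', 'a', 'd'] -> ['e', 'a', 'd']
'a': index 1 in ['e', 'a', 'd'] -> ['a', 'e', 'd']
'e': index 1 in ['a', 'e', 'd'] -> ['e', 'a', 'd']
'd': index 2 in ['e', 'a', 'd'] -> ['d', 'e', 'a']
'e': index 1 in ['d', 'e', 'a'] -> ['e', 'd', 'a']


Output: [2, 0, 1, 1, 2, 1]


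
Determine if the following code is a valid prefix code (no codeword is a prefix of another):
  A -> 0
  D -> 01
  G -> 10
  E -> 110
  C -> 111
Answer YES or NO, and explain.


Checking each pair (does one codeword prefix another?):
  A='0' vs D='01': prefix -- VIOLATION

NO -- this is NOT a valid prefix code. A (0) is a prefix of D (01).


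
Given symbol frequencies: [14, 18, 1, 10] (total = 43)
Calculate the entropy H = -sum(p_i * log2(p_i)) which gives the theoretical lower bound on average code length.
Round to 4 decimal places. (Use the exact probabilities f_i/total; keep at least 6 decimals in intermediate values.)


Per-symbol terms -p_i * log2(p_i) with p_i = f_i/43:
  p = 14/43 = 0.325581: log2(p) = -1.618910, -p*log2(p) = 0.527087
  p = 18/43 = 0.418605: log2(p) = -1.256340, -p*log2(p) = 0.525910
  p = 1/43 = 0.023256: log2(p) = -5.426265, -p*log2(p) = 0.126192
  p = 10/43 = 0.232558: log2(p) = -2.104337, -p*log2(p) = 0.489381
H = 0.527087 + 0.525910 + 0.126192 + 0.489381 = 1.668570

H = 1.6686 bits/symbol


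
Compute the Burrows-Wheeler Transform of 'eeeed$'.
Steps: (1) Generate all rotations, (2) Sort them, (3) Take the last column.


Rotations (sorted):
  0: $eeeed -> last char: d
  1: d$eeee -> last char: e
  2: ed$eee -> last char: e
  3: eed$ee -> last char: e
  4: eeed$e -> last char: e
  5: eeeed$ -> last char: $


BWT = deeee$


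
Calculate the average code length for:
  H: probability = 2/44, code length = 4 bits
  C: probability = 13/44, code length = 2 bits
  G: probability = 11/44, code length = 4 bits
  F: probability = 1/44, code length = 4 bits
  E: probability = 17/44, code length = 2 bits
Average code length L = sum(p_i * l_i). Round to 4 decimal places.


Weighted contributions p_i * l_i:
  H: (2/44) * 4 = 8/44
  C: (13/44) * 2 = 26/44
  G: (11/44) * 4 = 44/44
  F: (1/44) * 4 = 4/44
  E: (17/44) * 2 = 34/44
Sum = (8 + 26 + 44 + 4 + 34)/44 = 116/44

L = 116/44 = 2.6364 bits/symbol


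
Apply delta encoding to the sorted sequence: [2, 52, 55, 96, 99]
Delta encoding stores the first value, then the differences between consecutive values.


First value: 2
Deltas:
  52 - 2 = 50
  55 - 52 = 3
  96 - 55 = 41
  99 - 96 = 3


Delta encoded: [2, 50, 3, 41, 3]


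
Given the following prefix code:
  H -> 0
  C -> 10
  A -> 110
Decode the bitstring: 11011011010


Decoding step by step:
Bits 110 -> A
Bits 110 -> A
Bits 110 -> A
Bits 10 -> C


Decoded message: AAAC


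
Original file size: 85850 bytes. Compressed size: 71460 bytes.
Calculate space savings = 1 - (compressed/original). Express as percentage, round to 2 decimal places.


ratio = compressed/original = 71460/85850 = 0.832382
savings = 1 - ratio = 1 - 0.832382 = 0.167618
as a percentage: 0.167618 * 100 = 16.76%

Space savings = 1 - 71460/85850 = 16.76%


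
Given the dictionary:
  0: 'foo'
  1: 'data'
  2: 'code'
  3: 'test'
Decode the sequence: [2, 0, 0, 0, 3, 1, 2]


Look up each index in the dictionary:
  2 -> 'code'
  0 -> 'foo'
  0 -> 'foo'
  0 -> 'foo'
  3 -> 'test'
  1 -> 'data'
  2 -> 'code'

Decoded: "code foo foo foo test data code"


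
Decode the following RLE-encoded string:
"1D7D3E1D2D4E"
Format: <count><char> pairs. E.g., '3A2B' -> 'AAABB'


Expanding each <count><char> pair:
  1D -> 'D'
  7D -> 'DDDDDDD'
  3E -> 'EEE'
  1D -> 'D'
  2D -> 'DD'
  4E -> 'EEEE'

Decoded = DDDDDDDDEEEDDDEEEE


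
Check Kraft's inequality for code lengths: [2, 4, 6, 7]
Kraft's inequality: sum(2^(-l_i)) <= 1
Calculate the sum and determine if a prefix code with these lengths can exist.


Sum = 2^(-2) + 2^(-4) + 2^(-6) + 2^(-7)
    = 0.25 + 0.0625 + 0.015625 + 0.0078125
    = 43/128 = 0.3359375
Since 0.3359375 <= 1, Kraft's inequality IS satisfied.
A prefix code with these lengths CAN exist.

Kraft sum = 0.3359375. Satisfied.


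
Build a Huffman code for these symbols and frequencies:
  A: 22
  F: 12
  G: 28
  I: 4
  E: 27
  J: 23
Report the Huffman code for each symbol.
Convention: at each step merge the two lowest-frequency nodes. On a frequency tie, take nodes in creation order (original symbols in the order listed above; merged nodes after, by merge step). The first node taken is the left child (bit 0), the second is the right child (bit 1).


Huffman tree construction:
Step 1: Merge I(4) + F(12) = 16
Step 2: Merge (I+F)(16) + A(22) = 38
Step 3: Merge J(23) + E(27) = 50
Step 4: Merge G(28) + ((I+F)+A)(38) = 66
Step 5: Merge (J+E)(50) + (G+((I+F)+A))(66) = 116
Read each symbol's code off the tree from the root (left child = 0, right child = 1).

Codes:
  A: 111 (length 3)
  F: 1101 (length 4)
  G: 10 (length 2)
  I: 1100 (length 4)
  E: 01 (length 2)
  J: 00 (length 2)
Average code length: 286/116 = 2.4655 bits/symbol


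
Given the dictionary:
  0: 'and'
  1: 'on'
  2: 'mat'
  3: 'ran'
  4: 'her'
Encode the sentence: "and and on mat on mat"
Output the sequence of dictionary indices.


Look up each word in the dictionary:
  'and' -> 0
  'and' -> 0
  'on' -> 1
  'mat' -> 2
  'on' -> 1
  'mat' -> 2

Encoded: [0, 0, 1, 2, 1, 2]


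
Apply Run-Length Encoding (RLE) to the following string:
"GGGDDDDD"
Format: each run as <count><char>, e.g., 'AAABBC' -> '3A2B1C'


Scanning runs left to right:
  i=0: run of 'G' x 3 -> '3G'
  i=3: run of 'D' x 5 -> '5D'

RLE = 3G5D


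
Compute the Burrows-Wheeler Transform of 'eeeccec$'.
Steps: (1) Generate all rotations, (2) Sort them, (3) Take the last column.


Rotations (sorted):
  0: $eeeccec -> last char: c
  1: c$eeecce -> last char: e
  2: ccec$eee -> last char: e
  3: cec$eeec -> last char: c
  4: ec$eeecc -> last char: c
  5: eccec$ee -> last char: e
  6: eeccec$e -> last char: e
  7: eeeccec$ -> last char: $


BWT = ceeccee$


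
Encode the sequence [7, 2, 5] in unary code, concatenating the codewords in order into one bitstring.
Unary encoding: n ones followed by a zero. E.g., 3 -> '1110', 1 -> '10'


Encode each number as n ones followed by a terminating 0:
  7 -> 11111110 (8 bits)
  2 -> 110 (3 bits)
  5 -> 111110 (6 bits)
Total length = 8 + 3 + 6 = 17 bits.

Unary([7, 2, 5]) = 11111110110111110 (17 bits)


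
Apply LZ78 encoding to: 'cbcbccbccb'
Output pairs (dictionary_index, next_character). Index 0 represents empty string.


LZ78 encoding steps:
Dictionary: {0: ''}
Step 1: w='' (idx 0), next='c' -> output (0, 'c'), add 'c' as idx 1
Step 2: w='' (idx 0), next='b' -> output (0, 'b'), add 'b' as idx 2
Step 3: w='c' (idx 1), next='b' -> output (1, 'b'), add 'cb' as idx 3
Step 4: w='c' (idx 1), next='c' -> output (1, 'c'), add 'cc' as idx 4
Step 5: w='b' (idx 2), next='c' -> output (2, 'c'), add 'bc' as idx 5
Step 6: w='cb' (idx 3), end of input -> output (3, '')


Encoded: [(0, 'c'), (0, 'b'), (1, 'b'), (1, 'c'), (2, 'c'), (3, '')]


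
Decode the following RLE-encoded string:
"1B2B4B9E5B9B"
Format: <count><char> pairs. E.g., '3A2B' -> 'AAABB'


Expanding each <count><char> pair:
  1B -> 'B'
  2B -> 'BB'
  4B -> 'BBBB'
  9E -> 'EEEEEEEEE'
  5B -> 'BBBBB'
  9B -> 'BBBBBBBBB'

Decoded = BBBBBBBEEEEEEEEEBBBBBBBBBBBBBB


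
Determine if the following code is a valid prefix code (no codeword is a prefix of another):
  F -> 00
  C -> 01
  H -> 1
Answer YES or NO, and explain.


Checking each pair (does one codeword prefix another?):
  F='00' vs C='01': no prefix
  F='00' vs H='1': no prefix
  C='01' vs F='00': no prefix
  C='01' vs H='1': no prefix
  H='1' vs F='00': no prefix
  H='1' vs C='01': no prefix
No violation found over all pairs.

YES -- this is a valid prefix code. No codeword is a prefix of any other codeword.


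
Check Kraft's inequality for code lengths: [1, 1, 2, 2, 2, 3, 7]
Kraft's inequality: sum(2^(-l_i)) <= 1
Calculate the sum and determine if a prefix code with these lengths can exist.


Sum = 2^(-1) + 2^(-1) + 2^(-2) + 2^(-2) + 2^(-2) + 2^(-3) + 2^(-7)
    = 0.5 + 0.5 + 0.25 + 0.25 + 0.25 + 0.125 + 0.0078125
    = 241/128 = 1.8828125
Since 1.8828125 > 1, Kraft's inequality is NOT satisfied.
A prefix code with these lengths CANNOT exist.

Kraft sum = 1.8828125. Not satisfied.


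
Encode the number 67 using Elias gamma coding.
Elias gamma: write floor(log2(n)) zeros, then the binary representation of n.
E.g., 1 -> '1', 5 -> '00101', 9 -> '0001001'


num_bits = floor(log2(67)) + 1 = 7
leading_zeros = num_bits - 1 = 6
binary(67) = 1000011

Elias gamma(67) = '000000' + '1000011' = 0000001000011 (13 bits)


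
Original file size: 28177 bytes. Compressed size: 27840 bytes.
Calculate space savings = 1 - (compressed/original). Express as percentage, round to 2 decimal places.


ratio = compressed/original = 27840/28177 = 0.98804
savings = 1 - ratio = 1 - 0.98804 = 0.01196
as a percentage: 0.01196 * 100 = 1.2%

Space savings = 1 - 27840/28177 = 1.2%


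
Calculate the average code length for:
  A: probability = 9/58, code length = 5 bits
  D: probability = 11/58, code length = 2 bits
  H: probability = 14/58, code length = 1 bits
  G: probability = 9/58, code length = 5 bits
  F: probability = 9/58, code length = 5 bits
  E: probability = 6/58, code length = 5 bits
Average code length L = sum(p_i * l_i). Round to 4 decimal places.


Weighted contributions p_i * l_i:
  A: (9/58) * 5 = 45/58
  D: (11/58) * 2 = 22/58
  H: (14/58) * 1 = 14/58
  G: (9/58) * 5 = 45/58
  F: (9/58) * 5 = 45/58
  E: (6/58) * 5 = 30/58
Sum = (45 + 22 + 14 + 45 + 45 + 30)/58 = 201/58

L = 201/58 = 3.4655 bits/symbol


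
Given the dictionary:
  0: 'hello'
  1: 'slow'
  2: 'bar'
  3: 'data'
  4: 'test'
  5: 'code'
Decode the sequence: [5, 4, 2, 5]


Look up each index in the dictionary:
  5 -> 'code'
  4 -> 'test'
  2 -> 'bar'
  5 -> 'code'

Decoded: "code test bar code"


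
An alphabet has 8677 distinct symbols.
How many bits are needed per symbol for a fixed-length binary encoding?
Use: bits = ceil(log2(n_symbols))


log2(8677) = 13.083
Bracket: 2^13 = 8192 < 8677 <= 2^14 = 16384
So ceil(log2(8677)) = 14

bits = ceil(log2(8677)) = ceil(13.083) = 14 bits


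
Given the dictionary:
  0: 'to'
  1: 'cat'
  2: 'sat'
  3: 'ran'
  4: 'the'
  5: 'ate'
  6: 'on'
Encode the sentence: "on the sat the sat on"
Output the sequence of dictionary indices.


Look up each word in the dictionary:
  'on' -> 6
  'the' -> 4
  'sat' -> 2
  'the' -> 4
  'sat' -> 2
  'on' -> 6

Encoded: [6, 4, 2, 4, 2, 6]


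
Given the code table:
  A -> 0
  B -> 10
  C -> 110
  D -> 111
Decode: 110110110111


Decoding:
110 -> C
110 -> C
110 -> C
111 -> D


Result: CCCD


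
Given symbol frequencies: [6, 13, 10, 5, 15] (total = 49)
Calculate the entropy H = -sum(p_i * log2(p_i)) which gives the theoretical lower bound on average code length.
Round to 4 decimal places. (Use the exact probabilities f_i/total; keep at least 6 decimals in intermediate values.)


Per-symbol terms -p_i * log2(p_i) with p_i = f_i/49:
  p = 6/49 = 0.122449: log2(p) = -3.029747, -p*log2(p) = 0.370989
  p = 13/49 = 0.265306: log2(p) = -1.914270, -p*log2(p) = 0.507868
  p = 10/49 = 0.204082: log2(p) = -2.292782, -p*log2(p) = 0.467915
  p = 5/49 = 0.102041: log2(p) = -3.292782, -p*log2(p) = 0.335998
  p = 15/49 = 0.306122: log2(p) = -1.707819, -p*log2(p) = 0.522802
H = 0.370989 + 0.507868 + 0.467915 + 0.335998 + 0.522802 = 2.205572

H = 2.2056 bits/symbol


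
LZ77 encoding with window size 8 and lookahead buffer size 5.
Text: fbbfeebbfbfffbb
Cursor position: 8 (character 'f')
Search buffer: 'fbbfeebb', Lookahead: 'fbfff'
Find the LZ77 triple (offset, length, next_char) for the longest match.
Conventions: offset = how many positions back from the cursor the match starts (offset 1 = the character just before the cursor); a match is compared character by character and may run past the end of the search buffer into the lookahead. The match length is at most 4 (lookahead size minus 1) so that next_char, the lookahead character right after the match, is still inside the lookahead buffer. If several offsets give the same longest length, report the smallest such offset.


Try each offset into the search buffer:
  offset=1 (pos 7, char 'b'): match length 0
  offset=2 (pos 6, char 'b'): match length 0
  offset=3 (pos 5, char 'e'): match length 0
  offset=4 (pos 4, char 'e'): match length 0
  offset=5 (pos 3, char 'f'): match length 1
  offset=6 (pos 2, char 'b'): match length 0
  offset=7 (pos 1, char 'b'): match length 0
  offset=8 (pos 0, char 'f'): match length 2
Longest match has length 2 at offset 8.
next_char = character at position 8 + 2 = 10 -> 'f'

Best match: offset=8, length=2 (matching 'fb' starting at position 0)
LZ77 triple: (8, 2, 'f')
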